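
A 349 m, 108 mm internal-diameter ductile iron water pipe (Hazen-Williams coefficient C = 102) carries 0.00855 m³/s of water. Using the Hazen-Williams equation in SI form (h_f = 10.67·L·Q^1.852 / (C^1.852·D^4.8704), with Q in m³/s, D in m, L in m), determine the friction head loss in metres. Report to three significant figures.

h_f = 10.67·349·0.00855^1.852 / (102^1.852·0.108^4.8704) = 5.354 m

h_f ≈ 5.35 m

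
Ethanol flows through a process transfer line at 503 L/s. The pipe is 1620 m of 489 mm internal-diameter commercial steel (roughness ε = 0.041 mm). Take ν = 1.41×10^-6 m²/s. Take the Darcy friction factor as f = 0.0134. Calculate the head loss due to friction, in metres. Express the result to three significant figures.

h_f ≈ 16.2 m

V = 4Q/(πD²) = 4·0.503/(π·0.489²) = 2.678 m/s
h_f = f(L/D)V²/(2g) = 0.01340·(1620/0.489)·2.678²/(2·9.81) = 16.23 m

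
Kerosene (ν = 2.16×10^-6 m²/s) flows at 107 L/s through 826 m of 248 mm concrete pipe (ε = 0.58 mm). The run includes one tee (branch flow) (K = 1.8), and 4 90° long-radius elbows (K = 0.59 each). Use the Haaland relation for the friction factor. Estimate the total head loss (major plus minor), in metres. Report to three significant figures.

H_L ≈ 21.9 m

V = 4Q/(πD²) = 2.215 m/s; V²/2g = 0.2501 m
Re = 2.54×10^5, ε/D = 0.00234 → f = 0.02504 (Haaland)
Major: h_f = f(L/D)·V²/2g = 0.02504·3331·0.2501 = 20.85 m
Minor: ΣK = 4.16; h_m = ΣK·V²/2g = 1.040 m
Total H_L = 20.85 + 1.040 = 21.89 m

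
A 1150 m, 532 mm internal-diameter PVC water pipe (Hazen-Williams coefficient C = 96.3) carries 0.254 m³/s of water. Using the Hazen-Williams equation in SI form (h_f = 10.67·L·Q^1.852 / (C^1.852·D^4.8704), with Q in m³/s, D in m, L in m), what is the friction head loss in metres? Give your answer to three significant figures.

h_f = 10.67·1150·0.254^1.852 / (96.3^1.852·0.532^4.8704) = 4.445 m

h_f ≈ 4.44 m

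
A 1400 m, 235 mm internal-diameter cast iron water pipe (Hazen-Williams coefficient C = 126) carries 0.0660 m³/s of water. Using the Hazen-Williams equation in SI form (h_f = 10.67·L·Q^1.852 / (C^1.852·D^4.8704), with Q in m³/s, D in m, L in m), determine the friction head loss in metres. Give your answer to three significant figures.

h_f = 10.67·1400·0.0660^1.852 / (126^1.852·0.235^4.8704) = 14.50 m

h_f ≈ 14.5 m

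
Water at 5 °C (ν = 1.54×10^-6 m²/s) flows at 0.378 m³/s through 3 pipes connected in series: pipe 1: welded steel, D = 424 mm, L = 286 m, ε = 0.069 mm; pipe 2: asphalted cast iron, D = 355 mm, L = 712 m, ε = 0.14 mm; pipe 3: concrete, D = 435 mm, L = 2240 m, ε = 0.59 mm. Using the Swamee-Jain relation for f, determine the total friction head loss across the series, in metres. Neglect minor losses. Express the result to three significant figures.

Pipe 1: V = 2.677 m/s, Re = 7.37×10^5, ε/D = 1.63×10^-4, f = 0.01465, h_1 = f(L/D)V²/2g = 3.611 m
Pipe 2: V = 3.819 m/s, Re = 8.80×10^5, ε/D = 3.94×10^-4, f = 0.01662, h_2 = f(L/D)V²/2g = 24.77 m
Pipe 3: V = 2.543 m/s, Re = 7.18×10^5, ε/D = 0.00136, f = 0.02162, h_3 = f(L/D)V²/2g = 36.70 m
Series → Q common, losses add: H = Σh = 65.09 m

H ≈ 65.1 m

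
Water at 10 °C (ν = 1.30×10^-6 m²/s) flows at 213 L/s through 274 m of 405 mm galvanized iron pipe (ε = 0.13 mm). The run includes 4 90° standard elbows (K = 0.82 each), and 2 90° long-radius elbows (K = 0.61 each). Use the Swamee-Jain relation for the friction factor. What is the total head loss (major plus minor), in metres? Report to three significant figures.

V = 4Q/(πD²) = 1.653 m/s; V²/2g = 0.1393 m
Re = 5.15×10^5, ε/D = 3.21×10^-4 → f = 0.01651 (Swamee-Jain)
Major: h_f = f(L/D)·V²/2g = 0.01651·676.5·0.1393 = 1.556 m
Minor: ΣK = 4.50; h_m = ΣK·V²/2g = 0.6270 m
Total H_L = 1.556 + 0.6270 = 2.183 m

H_L ≈ 2.18 m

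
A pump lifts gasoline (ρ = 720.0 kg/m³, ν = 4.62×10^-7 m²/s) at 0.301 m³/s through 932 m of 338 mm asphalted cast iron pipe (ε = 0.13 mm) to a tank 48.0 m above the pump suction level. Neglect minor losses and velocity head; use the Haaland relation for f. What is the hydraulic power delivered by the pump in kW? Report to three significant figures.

V = 4Q/(πD²) = 3.355 m/s; Re = 2.45×10^6; ε/D = 3.85×10^-4; f = 0.01601
h_f = f(L/D)V²/2g = 25.33 m
Total head H = z + h_f = 48.0 + 25.33 = 73.33 m
P_hyd = ρgQH = 720.0·9.81·0.301·73.33 = 155.9 kW

P_hyd ≈ 156 kW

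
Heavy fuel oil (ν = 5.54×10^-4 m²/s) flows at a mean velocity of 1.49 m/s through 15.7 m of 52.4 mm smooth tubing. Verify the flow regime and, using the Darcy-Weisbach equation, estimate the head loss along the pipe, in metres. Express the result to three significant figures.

h_f ≈ 15.4 m

Re = VD/ν = 1.49·0.05240/5.54×10^-4 = 141 → laminar (Re < 2300)
f = 64/Re = 0.4541
h_f = f(L/D)V²/(2g) = 0.4541·(15.7/0.05240)·1.49²/(2·9.81) = 15.40 m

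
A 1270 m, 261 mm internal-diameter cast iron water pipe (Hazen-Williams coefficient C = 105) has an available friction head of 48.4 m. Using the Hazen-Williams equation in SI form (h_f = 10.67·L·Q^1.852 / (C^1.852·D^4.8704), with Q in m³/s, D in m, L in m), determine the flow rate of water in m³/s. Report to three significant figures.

Rearranging: Q = [h_f·C^1.852·D^4.8704 / (10.67·L)]^(1/1.852)
Q = [48.4·105^1.852·0.261^4.8704 / (10.67·1270)]^0.540 = 0.1465 m³/s

Q ≈ 0.146 m³/s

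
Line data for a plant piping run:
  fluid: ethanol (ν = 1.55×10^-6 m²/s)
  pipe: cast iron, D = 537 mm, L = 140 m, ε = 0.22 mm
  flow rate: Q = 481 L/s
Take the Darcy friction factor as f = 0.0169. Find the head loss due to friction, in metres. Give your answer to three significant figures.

V = 4Q/(πD²) = 4·0.481/(π·0.537²) = 2.124 m/s
h_f = f(L/D)V²/(2g) = 0.01690·(140/0.537)·2.124²/(2·9.81) = 1.013 m

h_f ≈ 1.01 m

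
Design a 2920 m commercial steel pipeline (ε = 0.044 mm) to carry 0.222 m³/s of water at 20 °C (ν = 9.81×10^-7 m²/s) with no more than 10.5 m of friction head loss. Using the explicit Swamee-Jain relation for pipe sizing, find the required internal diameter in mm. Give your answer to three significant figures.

D ≈ 441 mm

Swamee-Jain (Type III): D = 0.66·[ε^1.25·(LQ²/(gh_f))^4.75 + ν·Q^9.4·(L/(gh_f))^5.2]^0.04
LQ²/(gh_f) = 1.397; L/(gh_f) = 28.35
Term 1 = ε^1.25·(…)^4.75 = 1.75×10^-5; Term 2 = ν·Q^9.4·(…)^5.2 = 2.51×10^-5
D = 0.66·(1.75×10^-5 + 2.51×10^-5)^0.04 = 0.4413 m = 441 mm
Check: V = 1.45 m/s, Re = 6.53×10^5, f = 0.01405, h_f = 9.98 m ≈ 10.5 m ✓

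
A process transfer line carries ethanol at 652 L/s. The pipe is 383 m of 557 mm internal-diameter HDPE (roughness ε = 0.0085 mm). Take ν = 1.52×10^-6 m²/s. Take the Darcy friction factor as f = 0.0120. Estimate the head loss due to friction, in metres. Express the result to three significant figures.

V = 4Q/(πD²) = 4·0.652/(π·0.557²) = 2.676 m/s
h_f = f(L/D)V²/(2g) = 0.01200·(383/0.557)·2.676²/(2·9.81) = 3.011 m

h_f ≈ 3.01 m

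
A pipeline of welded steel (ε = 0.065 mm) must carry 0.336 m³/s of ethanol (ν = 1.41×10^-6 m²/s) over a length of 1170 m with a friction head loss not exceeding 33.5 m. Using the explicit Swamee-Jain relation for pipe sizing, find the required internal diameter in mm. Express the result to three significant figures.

Swamee-Jain (Type III): D = 0.66·[ε^1.25·(LQ²/(gh_f))^4.75 + ν·Q^9.4·(L/(gh_f))^5.2]^0.04
LQ²/(gh_f) = 0.4019; L/(gh_f) = 3.560
Term 1 = ε^1.25·(…)^4.75 = 7.69×10^-8; Term 2 = ν·Q^9.4·(…)^5.2 = 3.67×10^-8
D = 0.66·(7.69×10^-8 + 3.67×10^-8)^0.04 = 0.3481 m = 348 mm
Check: V = 3.53 m/s, Re = 8.72×10^5, f = 0.01475, h_f = 31.5 m ≈ 33.5 m ✓

D ≈ 348 mm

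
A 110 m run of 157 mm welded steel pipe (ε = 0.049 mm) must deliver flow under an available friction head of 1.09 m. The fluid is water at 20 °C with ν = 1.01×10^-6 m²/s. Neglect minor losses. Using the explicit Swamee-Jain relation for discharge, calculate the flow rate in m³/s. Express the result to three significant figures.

Q ≈ 0.0254 m³/s

Swamee-Jain (Type II): Q = -0.965·√(gD⁵h_f/L)·ln[ε/(3.7D) + √(3.17ν²L/(gD³h_f))]
√(gD⁵h_f/L) = √(9.81·0.157⁵·1.09/110) = 0.003045
ε/(3.7D) = 8.44×10^-5; √(3.17ν²L/(gD³h_f)) = 9.27×10^-5
Q = -0.965·0.003045·ln(1.771×10^-4) = 0.02539 m³/s
Check: V = 1.31 m/s, Re = 2.04×10^5, f = 0.01783, h_f = 1.09 m ≈ 1.09 m ✓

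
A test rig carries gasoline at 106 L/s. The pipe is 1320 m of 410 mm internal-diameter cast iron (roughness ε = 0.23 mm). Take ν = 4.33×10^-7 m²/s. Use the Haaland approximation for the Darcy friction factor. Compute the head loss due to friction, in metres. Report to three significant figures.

h_f ≈ 1.87 m

V = 4Q/(πD²) = 4·0.106/(π·0.410²) = 0.8029 m/s
Re = VD/ν = 0.8029·0.410/4.33×10^-7 = 7.60×10^5 → turbulent
ε/D = 0.23/410 = 5.61×10^-4
Haaland: f = 0.01770
h_f = f(L/D)V²/(2g) = 0.01770·(1320/0.410)·0.8029²/(2·9.81) = 1.872 m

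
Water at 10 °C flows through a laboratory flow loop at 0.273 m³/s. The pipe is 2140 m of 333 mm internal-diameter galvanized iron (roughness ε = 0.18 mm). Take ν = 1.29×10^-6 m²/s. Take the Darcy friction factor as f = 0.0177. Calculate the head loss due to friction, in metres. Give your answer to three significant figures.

V = 4Q/(πD²) = 4·0.273/(π·0.333²) = 3.135 m/s
h_f = f(L/D)V²/(2g) = 0.01770·(2140/0.333)·3.135²/(2·9.81) = 56.97 m

h_f ≈ 57.0 m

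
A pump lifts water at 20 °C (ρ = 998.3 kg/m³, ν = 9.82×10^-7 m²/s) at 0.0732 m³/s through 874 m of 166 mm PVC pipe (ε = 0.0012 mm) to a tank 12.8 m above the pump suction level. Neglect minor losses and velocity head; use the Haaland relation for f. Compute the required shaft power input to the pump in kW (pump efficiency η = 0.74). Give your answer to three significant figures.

P_shaft ≈ 50.6 kW

V = 4Q/(πD²) = 3.382 m/s; Re = 5.72×10^5; ε/D = 7.23×10^-6; f = 0.01284
h_f = f(L/D)V²/2g = 39.43 m
Total head H = z + h_f = 12.8 + 39.43 = 52.23 m
P_hyd = ρgQH = 998.3·9.81·0.0732·52.23 = 37.44 kW
P_shaft = P_hyd/η = 37.44/0.74 = 50.60 kW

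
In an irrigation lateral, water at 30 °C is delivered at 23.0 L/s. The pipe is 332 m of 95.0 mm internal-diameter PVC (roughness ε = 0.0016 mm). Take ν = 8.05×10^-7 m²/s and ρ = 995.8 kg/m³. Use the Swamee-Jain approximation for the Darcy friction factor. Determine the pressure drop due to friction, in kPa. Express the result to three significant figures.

Δp ≈ 256 kPa

V = 4Q/(πD²) = 4·0.0230/(π·0.0950²) = 3.245 m/s
Re = VD/ν = 3.245·0.0950/8.05×10^-7 = 3.83×10^5 → turbulent
ε/D = 0.0016/95.0 = 1.68×10^-5
Swamee-Jain: f = 0.01397
h_f = f(L/D)V²/(2g) = 0.01397·(332/0.0950)·3.245²/(2·9.81) = 26.19 m
Δp = ρg·h_f = 995.8·9.81·26.19 = 255.9 kPa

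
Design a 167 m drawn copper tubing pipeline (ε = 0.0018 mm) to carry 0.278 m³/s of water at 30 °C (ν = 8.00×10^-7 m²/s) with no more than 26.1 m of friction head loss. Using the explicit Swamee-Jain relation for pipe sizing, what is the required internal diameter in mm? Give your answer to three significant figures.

D ≈ 214 mm

Swamee-Jain (Type III): D = 0.66·[ε^1.25·(LQ²/(gh_f))^4.75 + ν·Q^9.4·(L/(gh_f))^5.2]^0.04
LQ²/(gh_f) = 0.05041; L/(gh_f) = 0.6522
Term 1 = ε^1.25·(…)^4.75 = 4.53×10^-14; Term 2 = ν·Q^9.4·(…)^5.2 = 5.15×10^-13
D = 0.66·(4.53×10^-14 + 5.15×10^-13)^0.04 = 0.2135 m = 214 mm
Check: V = 7.76 m/s, Re = 2.07×10^6, f = 0.01063, h_f = 25.5 m ≈ 26.1 m ✓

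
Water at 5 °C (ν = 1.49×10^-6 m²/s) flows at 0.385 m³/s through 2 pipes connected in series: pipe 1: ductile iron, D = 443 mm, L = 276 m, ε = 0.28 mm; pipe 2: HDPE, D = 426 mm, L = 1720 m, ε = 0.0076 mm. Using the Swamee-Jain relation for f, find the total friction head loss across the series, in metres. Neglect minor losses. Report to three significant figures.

Pipe 1: V = 2.498 m/s, Re = 7.43×10^5, ε/D = 6.32×10^-4, f = 0.01829, h_1 = f(L/D)V²/2g = 3.623 m
Pipe 2: V = 2.701 m/s, Re = 7.72×10^5, ε/D = 1.78×10^-5, f = 0.01250, h_2 = f(L/D)V²/2g = 18.76 m
Series → Q common, losses add: H = Σh = 22.38 m

H ≈ 22.4 m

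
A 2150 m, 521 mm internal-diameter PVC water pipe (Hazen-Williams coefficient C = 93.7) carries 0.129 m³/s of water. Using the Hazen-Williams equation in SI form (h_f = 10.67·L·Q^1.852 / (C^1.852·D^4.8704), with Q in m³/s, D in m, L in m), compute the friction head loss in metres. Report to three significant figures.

h_f = 10.67·2150·0.129^1.852 / (93.7^1.852·0.521^4.8704) = 2.760 m

h_f ≈ 2.76 m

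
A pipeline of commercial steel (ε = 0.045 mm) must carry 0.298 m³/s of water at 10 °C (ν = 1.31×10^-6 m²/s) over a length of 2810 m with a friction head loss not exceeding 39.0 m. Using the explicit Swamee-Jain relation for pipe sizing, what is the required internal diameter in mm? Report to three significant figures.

D ≈ 379 mm

Swamee-Jain (Type III): D = 0.66·[ε^1.25·(LQ²/(gh_f))^4.75 + ν·Q^9.4·(L/(gh_f))^5.2]^0.04
LQ²/(gh_f) = 0.6522; L/(gh_f) = 7.345
Term 1 = ε^1.25·(…)^4.75 = 4.84×10^-7; Term 2 = ν·Q^9.4·(…)^5.2 = 4.76×10^-7
D = 0.66·(4.84×10^-7 + 4.76×10^-7)^0.04 = 0.3792 m = 379 mm
Check: V = 2.64 m/s, Re = 7.64×10^5, f = 0.01408, h_f = 37.0 m ≈ 39.0 m ✓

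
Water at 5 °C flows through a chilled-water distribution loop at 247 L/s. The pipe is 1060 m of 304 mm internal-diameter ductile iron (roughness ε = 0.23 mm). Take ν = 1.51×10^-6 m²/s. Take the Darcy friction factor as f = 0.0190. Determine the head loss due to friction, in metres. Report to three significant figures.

h_f ≈ 39.1 m

V = 4Q/(πD²) = 4·0.247/(π·0.304²) = 3.403 m/s
h_f = f(L/D)V²/(2g) = 0.01900·(1060/0.304)·3.403²/(2·9.81) = 39.10 m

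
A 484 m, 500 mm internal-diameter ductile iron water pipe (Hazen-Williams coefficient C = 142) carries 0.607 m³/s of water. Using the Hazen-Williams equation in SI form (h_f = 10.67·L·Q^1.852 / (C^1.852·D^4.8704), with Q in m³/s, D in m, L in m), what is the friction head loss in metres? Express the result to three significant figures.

h_f = 10.67·484·0.607^1.852 / (142^1.852·0.500^4.8704) = 6.188 m

h_f ≈ 6.19 m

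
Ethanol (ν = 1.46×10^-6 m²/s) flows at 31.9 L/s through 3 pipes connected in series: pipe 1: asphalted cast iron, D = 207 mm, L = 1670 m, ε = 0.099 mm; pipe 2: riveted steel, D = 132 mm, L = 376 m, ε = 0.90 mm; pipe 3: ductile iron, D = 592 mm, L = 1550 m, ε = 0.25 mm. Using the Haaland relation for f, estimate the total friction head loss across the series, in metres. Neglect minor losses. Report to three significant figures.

Pipe 1: V = 0.9479 m/s, Re = 1.34×10^5, ε/D = 4.78×10^-4, f = 0.01927, h_1 = f(L/D)V²/2g = 7.121 m
Pipe 2: V = 2.331 m/s, Re = 2.11×10^5, ε/D = 0.00682, f = 0.03384, h_2 = f(L/D)V²/2g = 26.69 m
Pipe 3: V = 0.1159 m/s, Re = 4.70×10^4, ε/D = 4.22×10^-4, f = 0.02226, h_3 = f(L/D)V²/2g = 0.03989 m
Series → Q common, losses add: H = Σh = 33.85 m

H ≈ 33.9 m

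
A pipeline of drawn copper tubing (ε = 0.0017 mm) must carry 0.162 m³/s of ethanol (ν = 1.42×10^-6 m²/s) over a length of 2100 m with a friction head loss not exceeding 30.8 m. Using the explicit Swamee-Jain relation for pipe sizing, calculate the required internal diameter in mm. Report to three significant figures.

Swamee-Jain (Type III): D = 0.66·[ε^1.25·(LQ²/(gh_f))^4.75 + ν·Q^9.4·(L/(gh_f))^5.2]^0.04
LQ²/(gh_f) = 0.1824; L/(gh_f) = 6.950
Term 1 = ε^1.25·(…)^4.75 = 1.90×10^-11; Term 2 = ν·Q^9.4·(…)^5.2 = 1.26×10^-9
D = 0.66·(1.90×10^-11 + 1.26×10^-9)^0.04 = 0.2909 m = 291 mm
Check: V = 2.44 m/s, Re = 4.99×10^5, f = 0.01319, h_f = 28.8 m ≈ 30.8 m ✓

D ≈ 291 mm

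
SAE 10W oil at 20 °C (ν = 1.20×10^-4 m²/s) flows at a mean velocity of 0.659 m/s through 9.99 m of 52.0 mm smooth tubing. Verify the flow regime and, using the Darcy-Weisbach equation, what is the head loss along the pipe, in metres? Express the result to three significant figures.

h_f ≈ 0.953 m

Re = VD/ν = 0.659·0.05200/1.20×10^-4 = 286 → laminar (Re < 2300)
f = 64/Re = 0.2241
h_f = f(L/D)V²/(2g) = 0.2241·(9.99/0.05200)·0.659²/(2·9.81) = 0.9530 m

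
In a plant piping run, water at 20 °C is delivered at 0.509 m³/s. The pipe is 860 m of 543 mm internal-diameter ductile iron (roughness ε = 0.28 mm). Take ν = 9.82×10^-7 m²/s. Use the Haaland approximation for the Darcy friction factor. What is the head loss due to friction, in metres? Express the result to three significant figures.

h_f ≈ 6.71 m

V = 4Q/(πD²) = 4·0.509/(π·0.543²) = 2.198 m/s
Re = VD/ν = 2.198·0.543/9.82×10^-7 = 1.22×10^6 → turbulent
ε/D = 0.28/543 = 5.16×10^-4
Haaland: f = 0.01721
h_f = f(L/D)V²/(2g) = 0.01721·(860/0.543)·2.198²/(2·9.81) = 6.710 m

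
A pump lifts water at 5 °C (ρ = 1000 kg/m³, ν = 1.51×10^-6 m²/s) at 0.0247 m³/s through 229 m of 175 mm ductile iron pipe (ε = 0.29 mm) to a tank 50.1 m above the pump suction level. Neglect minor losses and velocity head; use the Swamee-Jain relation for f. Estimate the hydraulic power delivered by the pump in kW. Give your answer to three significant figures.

P_hyd ≈ 12.6 kW

V = 4Q/(πD²) = 1.027 m/s; Re = 1.19×10^5; ε/D = 0.00166; f = 0.02412
h_f = f(L/D)V²/2g = 1.696 m
Total head H = z + h_f = 50.1 + 1.696 = 51.80 m
P_hyd = ρgQH = 1000·9.81·0.0247·51.80 = 12.55 kW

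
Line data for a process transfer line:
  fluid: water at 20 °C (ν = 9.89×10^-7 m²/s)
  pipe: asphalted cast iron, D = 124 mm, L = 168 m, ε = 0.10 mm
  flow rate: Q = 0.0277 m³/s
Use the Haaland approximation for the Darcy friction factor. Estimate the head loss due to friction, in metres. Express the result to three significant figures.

V = 4Q/(πD²) = 4·0.0277/(π·0.124²) = 2.294 m/s
Re = VD/ν = 2.294·0.124/9.89×10^-7 = 2.88×10^5 → turbulent
ε/D = 0.10/124 = 8.06×10^-4
Haaland: f = 0.01970
h_f = f(L/D)V²/(2g) = 0.01970·(168/0.124)·2.294²/(2·9.81) = 7.159 m

h_f ≈ 7.16 m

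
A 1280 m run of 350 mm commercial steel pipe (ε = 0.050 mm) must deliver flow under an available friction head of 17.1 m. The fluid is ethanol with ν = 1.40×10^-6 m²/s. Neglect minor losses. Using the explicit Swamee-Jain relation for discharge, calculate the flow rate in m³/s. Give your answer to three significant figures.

Swamee-Jain (Type II): Q = -0.965·√(gD⁵h_f/L)·ln[ε/(3.7D) + √(3.17ν²L/(gD³h_f))]
√(gD⁵h_f/L) = √(9.81·0.350⁵·17.1/1280) = 0.02624
ε/(3.7D) = 3.86×10^-5; √(3.17ν²L/(gD³h_f)) = 3.33×10^-5
Q = -0.965·0.02624·ln(7.186×10^-5) = 0.2416 m³/s
Check: V = 2.51 m/s, Re = 6.28×10^5, f = 0.01462, h_f = 17.2 m ≈ 17.1 m ✓

Q ≈ 0.242 m³/s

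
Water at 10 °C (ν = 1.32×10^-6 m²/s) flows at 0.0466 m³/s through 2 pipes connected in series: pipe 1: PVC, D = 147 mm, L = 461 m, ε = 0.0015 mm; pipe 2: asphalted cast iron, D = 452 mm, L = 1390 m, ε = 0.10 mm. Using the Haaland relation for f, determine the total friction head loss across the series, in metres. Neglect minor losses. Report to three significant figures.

Pipe 1: V = 2.746 m/s, Re = 3.06×10^5, ε/D = 1.02×10^-5, f = 0.01437, h_1 = f(L/D)V²/2g = 17.32 m
Pipe 2: V = 0.2904 m/s, Re = 9.94×10^4, ε/D = 2.21×10^-4, f = 0.01885, h_2 = f(L/D)V²/2g = 0.2492 m
Series → Q common, losses add: H = Σh = 17.57 m

H ≈ 17.6 m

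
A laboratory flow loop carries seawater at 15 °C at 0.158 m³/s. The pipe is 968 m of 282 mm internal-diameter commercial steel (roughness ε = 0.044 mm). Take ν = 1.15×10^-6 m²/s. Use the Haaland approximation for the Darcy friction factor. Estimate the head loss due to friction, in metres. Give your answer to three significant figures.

h_f ≈ 16.3 m

V = 4Q/(πD²) = 4·0.158/(π·0.282²) = 2.530 m/s
Re = VD/ν = 2.530·0.282/1.15×10^-6 = 6.20×10^5 → turbulent
ε/D = 0.044/282 = 1.56×10^-4
Haaland: f = 0.01458
h_f = f(L/D)V²/(2g) = 0.01458·(968/0.282)·2.530²/(2·9.81) = 16.32 m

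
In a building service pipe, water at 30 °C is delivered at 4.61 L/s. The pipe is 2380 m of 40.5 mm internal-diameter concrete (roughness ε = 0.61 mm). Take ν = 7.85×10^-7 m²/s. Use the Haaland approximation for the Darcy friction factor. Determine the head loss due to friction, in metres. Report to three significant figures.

V = 4Q/(πD²) = 4·0.00461/(π·0.0405²) = 3.578 m/s
Re = VD/ν = 3.578·0.0405/7.85×10^-7 = 1.85×10^5 → turbulent
ε/D = 0.61/40.5 = 0.0151
Haaland: f = 0.04408
h_f = f(L/D)V²/(2g) = 0.04408·(2380/0.0405)·3.578²/(2·9.81) = 1691 m

h_f ≈ 1690 m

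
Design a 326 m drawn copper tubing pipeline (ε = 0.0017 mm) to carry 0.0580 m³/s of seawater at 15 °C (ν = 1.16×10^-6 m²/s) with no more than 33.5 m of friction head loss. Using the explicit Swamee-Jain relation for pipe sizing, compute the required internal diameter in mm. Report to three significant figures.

D ≈ 131 mm

Swamee-Jain (Type III): D = 0.66·[ε^1.25·(LQ²/(gh_f))^4.75 + ν·Q^9.4·(L/(gh_f))^5.2]^0.04
LQ²/(gh_f) = 0.003337; L/(gh_f) = 0.9920
Term 1 = ε^1.25·(…)^4.75 = 1.06×10^-19; Term 2 = ν·Q^9.4·(…)^5.2 = 2.65×10^-18
D = 0.66·(1.06×10^-19 + 2.65×10^-18)^0.04 = 0.1310 m = 131 mm
Check: V = 4.31 m/s, Re = 4.86×10^5, f = 0.01336, h_f = 31.4 m ≈ 33.5 m ✓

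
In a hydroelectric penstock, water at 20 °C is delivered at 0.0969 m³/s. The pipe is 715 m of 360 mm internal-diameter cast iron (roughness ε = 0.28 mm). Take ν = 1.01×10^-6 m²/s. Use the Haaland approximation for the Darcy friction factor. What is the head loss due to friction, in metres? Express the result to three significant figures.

h_f ≈ 1.78 m

V = 4Q/(πD²) = 4·0.0969/(π·0.360²) = 0.9520 m/s
Re = VD/ν = 0.9520·0.360/1.01×10^-6 = 3.39×10^5 → turbulent
ε/D = 0.28/360 = 7.78×10^-4
Haaland: f = 0.01942
h_f = f(L/D)V²/(2g) = 0.01942·(715/0.360)·0.9520²/(2·9.81) = 1.782 m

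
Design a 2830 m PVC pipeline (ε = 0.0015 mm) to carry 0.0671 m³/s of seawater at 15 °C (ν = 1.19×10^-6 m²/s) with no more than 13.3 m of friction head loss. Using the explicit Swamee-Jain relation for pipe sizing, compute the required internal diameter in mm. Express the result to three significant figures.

D ≈ 263 mm

Swamee-Jain (Type III): D = 0.66·[ε^1.25·(LQ²/(gh_f))^4.75 + ν·Q^9.4·(L/(gh_f))^5.2]^0.04
LQ²/(gh_f) = 0.09766; L/(gh_f) = 21.69
Term 1 = ε^1.25·(…)^4.75 = 8.34×10^-13; Term 2 = ν·Q^9.4·(…)^5.2 = 9.89×10^-11
D = 0.66·(8.34×10^-13 + 9.89×10^-11)^0.04 = 0.2627 m = 263 mm
Check: V = 1.24 m/s, Re = 2.73×10^5, f = 0.01469, h_f = 12.4 m ≈ 13.3 m ✓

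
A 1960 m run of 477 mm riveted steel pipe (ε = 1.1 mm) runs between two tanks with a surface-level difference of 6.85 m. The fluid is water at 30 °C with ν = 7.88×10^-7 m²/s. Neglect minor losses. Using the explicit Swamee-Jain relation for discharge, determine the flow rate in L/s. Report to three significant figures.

Swamee-Jain (Type II): Q = -0.965·√(gD⁵h_f/L)·ln[ε/(3.7D) + √(3.17ν²L/(gD³h_f))]
√(gD⁵h_f/L) = √(9.81·0.477⁵·6.85/1960) = 0.02910
ε/(3.7D) = 6.23×10^-4; √(3.17ν²L/(gD³h_f)) = 2.30×10^-5
Q = -0.965·0.02910·ln(6.463×10^-4) = 0.2062 m³/s
Check: V = 1.15 m/s, Re = 6.99×10^5, f = 0.02466, h_f = 6.88 m ≈ 6.85 m ✓

Q ≈ 206 L/s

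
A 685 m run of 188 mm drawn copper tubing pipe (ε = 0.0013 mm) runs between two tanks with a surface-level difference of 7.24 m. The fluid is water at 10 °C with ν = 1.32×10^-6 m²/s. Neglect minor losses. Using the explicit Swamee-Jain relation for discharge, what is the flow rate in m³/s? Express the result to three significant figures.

Q ≈ 0.0443 m³/s

Swamee-Jain (Type II): Q = -0.965·√(gD⁵h_f/L)·ln[ε/(3.7D) + √(3.17ν²L/(gD³h_f))]
√(gD⁵h_f/L) = √(9.81·0.188⁵·7.24/685) = 0.004935
ε/(3.7D) = 1.87×10^-6; √(3.17ν²L/(gD³h_f)) = 8.95×10^-5
Q = -0.965·0.004935·ln(9.141×10^-5) = 0.04429 m³/s
Check: V = 1.60 m/s, Re = 2.27×10^5, f = 0.01522, h_f = 7.20 m ≈ 7.24 m ✓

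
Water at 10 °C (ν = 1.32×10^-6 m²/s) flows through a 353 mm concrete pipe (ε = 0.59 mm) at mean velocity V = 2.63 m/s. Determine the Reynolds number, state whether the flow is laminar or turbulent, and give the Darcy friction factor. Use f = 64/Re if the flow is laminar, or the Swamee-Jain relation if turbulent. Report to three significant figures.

Re = VD/ν = 2.630·0.353/1.32×10^-6 = 7.03×10^5
Re > 4000 → turbulent; ε/D = 0.00167
Swamee-Jain: f = 0.02274

Re ≈ 7.03×10^5; turbulent; f ≈ 0.0227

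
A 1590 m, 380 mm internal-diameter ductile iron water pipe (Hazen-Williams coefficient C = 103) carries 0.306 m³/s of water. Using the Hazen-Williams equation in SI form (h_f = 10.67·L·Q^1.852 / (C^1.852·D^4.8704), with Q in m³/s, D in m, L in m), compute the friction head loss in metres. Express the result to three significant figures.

h_f ≈ 39.4 m

h_f = 10.67·1590·0.306^1.852 / (103^1.852·0.380^4.8704) = 39.44 m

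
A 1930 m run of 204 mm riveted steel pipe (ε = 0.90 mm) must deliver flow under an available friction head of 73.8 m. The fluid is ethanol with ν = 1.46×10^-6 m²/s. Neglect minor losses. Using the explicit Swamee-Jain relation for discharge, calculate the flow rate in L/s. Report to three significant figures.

Swamee-Jain (Type II): Q = -0.965·√(gD⁵h_f/L)·ln[ε/(3.7D) + √(3.17ν²L/(gD³h_f))]
√(gD⁵h_f/L) = √(9.81·0.204⁵·73.8/1930) = 0.01151
ε/(3.7D) = 0.00119; √(3.17ν²L/(gD³h_f)) = 4.61×10^-5
Q = -0.965·0.01151·ln(0.001238) = 0.07436 m³/s
Check: V = 2.28 m/s, Re = 3.18×10^5, f = 0.02971, h_f = 74.2 m ≈ 73.8 m ✓

Q ≈ 74.4 L/s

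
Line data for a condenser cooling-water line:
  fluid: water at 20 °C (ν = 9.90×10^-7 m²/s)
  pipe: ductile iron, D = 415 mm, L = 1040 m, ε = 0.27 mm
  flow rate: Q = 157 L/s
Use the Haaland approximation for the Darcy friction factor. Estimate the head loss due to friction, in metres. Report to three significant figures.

V = 4Q/(πD²) = 4·0.157/(π·0.415²) = 1.161 m/s
Re = VD/ν = 1.161·0.415/9.90×10^-7 = 4.87×10^5 → turbulent
ε/D = 0.27/415 = 6.51×10^-4
Haaland: f = 0.01849
h_f = f(L/D)V²/(2g) = 0.01849·(1040/0.415)·1.161²/(2·9.81) = 3.182 m

h_f ≈ 3.18 m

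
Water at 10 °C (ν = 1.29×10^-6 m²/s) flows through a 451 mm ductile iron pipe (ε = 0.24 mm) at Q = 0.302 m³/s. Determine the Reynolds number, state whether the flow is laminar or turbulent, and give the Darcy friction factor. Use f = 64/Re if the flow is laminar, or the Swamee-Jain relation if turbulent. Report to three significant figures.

Re ≈ 6.61×10^5; turbulent; f ≈ 0.0178

V = 4Q/(πD²) = 1.890 m/s
Re = VD/ν = 1.890·0.451/1.29×10^-6 = 6.61×10^5
Re > 4000 → turbulent; ε/D = 5.32×10^-4
Swamee-Jain: f = 0.01776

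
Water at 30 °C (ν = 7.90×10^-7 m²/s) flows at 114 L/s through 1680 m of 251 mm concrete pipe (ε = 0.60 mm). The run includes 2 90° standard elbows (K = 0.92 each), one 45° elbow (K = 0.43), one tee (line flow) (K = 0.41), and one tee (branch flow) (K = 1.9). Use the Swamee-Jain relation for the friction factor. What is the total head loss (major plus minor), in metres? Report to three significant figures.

V = 4Q/(πD²) = 2.304 m/s; V²/2g = 0.2705 m
Re = 7.32×10^5, ε/D = 0.00239 → f = 0.02488 (Swamee-Jain)
Major: h_f = f(L/D)·V²/2g = 0.02488·6693·0.2705 = 45.05 m
Minor: ΣK = 4.58; h_m = ΣK·V²/2g = 1.239 m
Total H_L = 45.05 + 1.239 = 46.29 m

H_L ≈ 46.3 m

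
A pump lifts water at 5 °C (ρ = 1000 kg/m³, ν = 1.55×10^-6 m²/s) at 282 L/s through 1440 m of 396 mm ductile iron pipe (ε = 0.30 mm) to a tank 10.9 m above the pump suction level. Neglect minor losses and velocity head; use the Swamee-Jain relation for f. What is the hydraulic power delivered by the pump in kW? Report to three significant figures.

V = 4Q/(πD²) = 2.290 m/s; Re = 5.85×10^5; ε/D = 7.58×10^-4; f = 0.01911
h_f = f(L/D)V²/2g = 18.57 m
Total head H = z + h_f = 10.9 + 18.57 = 29.47 m
P_hyd = ρgQH = 1000·9.81·0.282·29.47 = 81.53 kW

P_hyd ≈ 81.5 kW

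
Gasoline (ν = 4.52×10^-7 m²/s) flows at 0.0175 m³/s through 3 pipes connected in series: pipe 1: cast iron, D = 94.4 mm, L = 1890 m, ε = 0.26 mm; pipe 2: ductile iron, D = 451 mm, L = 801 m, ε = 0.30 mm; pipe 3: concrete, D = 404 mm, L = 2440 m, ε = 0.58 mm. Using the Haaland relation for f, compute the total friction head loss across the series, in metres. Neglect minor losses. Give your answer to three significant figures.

H ≈ 165 m

Pipe 1: V = 2.500 m/s, Re = 5.22×10^5, ε/D = 0.00275, f = 0.02585, h_1 = f(L/D)V²/2g = 164.9 m
Pipe 2: V = 0.1095 m/s, Re = 1.09×10^5, ε/D = 6.65×10^-4, f = 0.02053, h_2 = f(L/D)V²/2g = 0.02231 m
Pipe 3: V = 0.1365 m/s, Re = 1.22×10^5, ε/D = 0.00144, f = 0.02307, h_3 = f(L/D)V²/2g = 0.1324 m
Series → Q common, losses add: H = Σh = 165.0 m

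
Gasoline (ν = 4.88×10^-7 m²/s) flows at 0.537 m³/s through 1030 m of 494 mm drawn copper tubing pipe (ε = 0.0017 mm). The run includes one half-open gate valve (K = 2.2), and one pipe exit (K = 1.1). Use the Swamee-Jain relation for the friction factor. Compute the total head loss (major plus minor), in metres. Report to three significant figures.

H_L ≈ 9.64 m

V = 4Q/(πD²) = 2.802 m/s; V²/2g = 0.4001 m
Re = 2.84×10^6, ε/D = 3.44×10^-6 → f = 0.009978 (Swamee-Jain)
Major: h_f = f(L/D)·V²/2g = 0.009978·2085·0.4001 = 8.323 m
Minor: ΣK = 3.30; h_m = ΣK·V²/2g = 1.320 m
Total H_L = 8.323 + 1.320 = 9.644 m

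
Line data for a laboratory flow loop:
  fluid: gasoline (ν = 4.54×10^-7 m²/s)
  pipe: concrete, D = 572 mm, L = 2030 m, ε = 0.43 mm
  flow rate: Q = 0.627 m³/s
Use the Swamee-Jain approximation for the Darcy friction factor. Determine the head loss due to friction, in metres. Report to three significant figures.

V = 4Q/(πD²) = 4·0.627/(π·0.572²) = 2.440 m/s
Re = VD/ν = 2.440·0.572/4.54×10^-7 = 3.07×10^6 → turbulent
ε/D = 0.43/572 = 7.52×10^-4
Swamee-Jain: f = 0.01851
h_f = f(L/D)V²/(2g) = 0.01851·(2030/0.572)·2.440²/(2·9.81) = 19.94 m

h_f ≈ 19.9 m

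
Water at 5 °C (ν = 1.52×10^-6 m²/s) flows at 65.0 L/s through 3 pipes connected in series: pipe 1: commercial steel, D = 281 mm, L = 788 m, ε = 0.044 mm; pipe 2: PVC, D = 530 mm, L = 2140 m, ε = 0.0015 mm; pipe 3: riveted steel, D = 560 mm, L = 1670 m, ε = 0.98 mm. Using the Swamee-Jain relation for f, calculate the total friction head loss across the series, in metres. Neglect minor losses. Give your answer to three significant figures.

H ≈ 3.23 m

Pipe 1: V = 1.048 m/s, Re = 1.94×10^5, ε/D = 1.57×10^-4, f = 0.01690, h_1 = f(L/D)V²/2g = 2.653 m
Pipe 2: V = 0.2946 m/s, Re = 1.03×10^5, ε/D = 2.83×10^-6, f = 0.01778, h_2 = f(L/D)V²/2g = 0.3176 m
Pipe 3: V = 0.2639 m/s, Re = 9.72×10^4, ε/D = 0.00175, f = 0.02471, h_3 = f(L/D)V²/2g = 0.2615 m
Series → Q common, losses add: H = Σh = 3.232 m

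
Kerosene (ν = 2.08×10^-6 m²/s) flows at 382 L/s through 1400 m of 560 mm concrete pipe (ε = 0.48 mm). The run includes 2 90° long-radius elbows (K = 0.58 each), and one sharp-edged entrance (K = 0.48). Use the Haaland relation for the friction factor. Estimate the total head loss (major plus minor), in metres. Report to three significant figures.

V = 4Q/(πD²) = 1.551 m/s; V²/2g = 0.1226 m
Re = 4.18×10^5, ε/D = 8.57×10^-4 → f = 0.01965 (Haaland)
Major: h_f = f(L/D)·V²/2g = 0.01965·2500·0.1226 = 6.022 m
Minor: ΣK = 1.64; h_m = ΣK·V²/2g = 0.2011 m
Total H_L = 6.022 + 0.2011 = 6.223 m

H_L ≈ 6.22 m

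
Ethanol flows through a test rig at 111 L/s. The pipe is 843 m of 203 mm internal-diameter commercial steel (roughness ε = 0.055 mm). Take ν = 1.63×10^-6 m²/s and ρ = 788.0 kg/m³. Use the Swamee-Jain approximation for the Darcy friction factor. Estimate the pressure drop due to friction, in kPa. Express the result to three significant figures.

Δp ≈ 314 kPa

V = 4Q/(πD²) = 4·0.111/(π·0.203²) = 3.430 m/s
Re = VD/ν = 3.430·0.203/1.63×10^-6 = 4.27×10^5 → turbulent
ε/D = 0.055/203 = 2.71×10^-4
Swamee-Jain: f = 0.01633
h_f = f(L/D)V²/(2g) = 0.01633·(843/0.203)·3.430²/(2·9.81) = 40.66 m
Δp = ρg·h_f = 788.0·9.81·40.66 = 314.3 kPa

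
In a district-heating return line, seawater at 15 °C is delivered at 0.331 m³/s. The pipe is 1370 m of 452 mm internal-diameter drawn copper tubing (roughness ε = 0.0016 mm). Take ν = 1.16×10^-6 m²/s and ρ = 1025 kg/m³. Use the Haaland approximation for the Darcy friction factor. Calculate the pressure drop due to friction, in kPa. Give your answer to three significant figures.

V = 4Q/(πD²) = 4·0.331/(π·0.452²) = 2.063 m/s
Re = VD/ν = 2.063·0.452/1.16×10^-6 = 8.04×10^5 → turbulent
ε/D = 0.0016/452 = 3.54×10^-6
Haaland: f = 0.01207
h_f = f(L/D)V²/(2g) = 0.01207·(1370/0.452)·2.063²/(2·9.81) = 7.937 m
Δp = ρg·h_f = 1025·9.81·7.937 = 79.81 kPa

Δp ≈ 79.8 kPa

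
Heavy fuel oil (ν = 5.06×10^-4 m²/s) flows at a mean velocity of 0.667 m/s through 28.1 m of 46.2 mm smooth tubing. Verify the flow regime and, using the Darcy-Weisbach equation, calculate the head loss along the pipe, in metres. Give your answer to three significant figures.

h_f ≈ 14.5 m

Re = VD/ν = 0.667·0.04620/5.06×10^-4 = 60.9 → laminar (Re < 2300)
f = 64/Re = 1.051
h_f = f(L/D)V²/(2g) = 1.051·(28.1/0.04620)·0.667²/(2·9.81) = 14.49 m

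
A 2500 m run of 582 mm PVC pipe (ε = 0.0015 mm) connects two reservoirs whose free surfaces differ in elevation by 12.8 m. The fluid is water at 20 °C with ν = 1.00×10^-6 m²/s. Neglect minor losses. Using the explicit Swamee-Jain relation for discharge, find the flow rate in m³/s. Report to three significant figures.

Swamee-Jain (Type II): Q = -0.965·√(gD⁵h_f/L)·ln[ε/(3.7D) + √(3.17ν²L/(gD³h_f))]
√(gD⁵h_f/L) = √(9.81·0.582⁵·12.8/2500) = 0.05791
ε/(3.7D) = 6.97×10^-7; √(3.17ν²L/(gD³h_f)) = 1.79×10^-5
Q = -0.965·0.05791·ln(1.859×10^-5) = 0.6088 m³/s
Check: V = 2.29 m/s, Re = 1.33×10^6, f = 0.01114, h_f = 12.8 m ≈ 12.8 m ✓

Q ≈ 0.609 m³/s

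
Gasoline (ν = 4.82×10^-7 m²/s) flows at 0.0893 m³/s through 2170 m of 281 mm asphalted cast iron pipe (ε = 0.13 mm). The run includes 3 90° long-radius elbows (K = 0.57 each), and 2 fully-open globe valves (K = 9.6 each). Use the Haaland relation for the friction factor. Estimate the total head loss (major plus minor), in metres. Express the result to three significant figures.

V = 4Q/(πD²) = 1.440 m/s; V²/2g = 0.1057 m
Re = 8.39×10^5, ε/D = 4.63×10^-4 → f = 0.01699 (Haaland)
Major: h_f = f(L/D)·V²/2g = 0.01699·7722·0.1057 = 13.87 m
Minor: ΣK = 20.9; h_m = ΣK·V²/2g = 2.210 m
Total H_L = 13.87 + 2.210 = 16.08 m

H_L ≈ 16.1 m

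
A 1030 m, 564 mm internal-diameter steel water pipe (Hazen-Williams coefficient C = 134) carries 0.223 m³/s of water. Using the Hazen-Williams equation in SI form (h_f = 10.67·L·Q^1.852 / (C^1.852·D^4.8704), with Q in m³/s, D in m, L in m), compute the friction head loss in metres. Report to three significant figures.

h_f = 10.67·1030·0.223^1.852 / (134^1.852·0.564^4.8704) = 1.277 m

h_f ≈ 1.28 m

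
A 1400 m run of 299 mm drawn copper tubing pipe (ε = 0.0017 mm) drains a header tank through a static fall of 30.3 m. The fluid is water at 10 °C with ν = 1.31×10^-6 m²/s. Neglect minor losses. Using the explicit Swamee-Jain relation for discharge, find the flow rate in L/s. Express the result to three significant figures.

Swamee-Jain (Type II): Q = -0.965·√(gD⁵h_f/L)·ln[ε/(3.7D) + √(3.17ν²L/(gD³h_f))]
√(gD⁵h_f/L) = √(9.81·0.299⁵·30.3/1400) = 0.02253
ε/(3.7D) = 1.54×10^-6; √(3.17ν²L/(gD³h_f)) = 3.10×10^-5
Q = -0.965·0.02253·ln(3.250×10^-5) = 0.2246 m³/s
Check: V = 3.20 m/s, Re = 7.30×10^5, f = 0.01236, h_f = 30.2 m ≈ 30.3 m ✓

Q ≈ 225 L/s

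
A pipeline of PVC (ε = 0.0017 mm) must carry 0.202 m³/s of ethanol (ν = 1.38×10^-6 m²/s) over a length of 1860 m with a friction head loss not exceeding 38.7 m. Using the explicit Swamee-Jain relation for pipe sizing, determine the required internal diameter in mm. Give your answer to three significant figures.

Swamee-Jain (Type III): D = 0.66·[ε^1.25·(LQ²/(gh_f))^4.75 + ν·Q^9.4·(L/(gh_f))^5.2]^0.04
LQ²/(gh_f) = 0.1999; L/(gh_f) = 4.899
Term 1 = ε^1.25·(…)^4.75 = 2.93×10^-11; Term 2 = ν·Q^9.4·(…)^5.2 = 1.58×10^-9
D = 0.66·(2.93×10^-11 + 1.58×10^-9)^0.04 = 0.2936 m = 294 mm
Check: V = 2.98 m/s, Re = 6.35×10^5, f = 0.01266, h_f = 36.4 m ≈ 38.7 m ✓

D ≈ 294 mm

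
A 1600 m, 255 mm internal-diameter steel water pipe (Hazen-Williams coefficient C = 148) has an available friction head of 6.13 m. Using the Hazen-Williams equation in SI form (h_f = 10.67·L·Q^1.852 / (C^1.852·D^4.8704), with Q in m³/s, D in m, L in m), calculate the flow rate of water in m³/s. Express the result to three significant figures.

Q ≈ 0.0562 m³/s

Rearranging: Q = [h_f·C^1.852·D^4.8704 / (10.67·L)]^(1/1.852)
Q = [6.13·148^1.852·0.255^4.8704 / (10.67·1600)]^0.540 = 0.05617 m³/s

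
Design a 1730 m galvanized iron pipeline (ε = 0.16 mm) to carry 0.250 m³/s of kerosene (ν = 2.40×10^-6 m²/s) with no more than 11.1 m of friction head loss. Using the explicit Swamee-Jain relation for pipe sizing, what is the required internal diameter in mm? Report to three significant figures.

D ≈ 433 mm

Swamee-Jain (Type III): D = 0.66·[ε^1.25·(LQ²/(gh_f))^4.75 + ν·Q^9.4·(L/(gh_f))^5.2]^0.04
LQ²/(gh_f) = 0.9930; L/(gh_f) = 15.89
Term 1 = ε^1.25·(…)^4.75 = 1.74×10^-5; Term 2 = ν·Q^9.4·(…)^5.2 = 9.25×10^-6
D = 0.66·(1.74×10^-5 + 9.25×10^-6)^0.04 = 0.4331 m = 433 mm
Check: V = 1.70 m/s, Re = 3.06×10^5, f = 0.01750, h_f = 10.3 m ≈ 11.1 m ✓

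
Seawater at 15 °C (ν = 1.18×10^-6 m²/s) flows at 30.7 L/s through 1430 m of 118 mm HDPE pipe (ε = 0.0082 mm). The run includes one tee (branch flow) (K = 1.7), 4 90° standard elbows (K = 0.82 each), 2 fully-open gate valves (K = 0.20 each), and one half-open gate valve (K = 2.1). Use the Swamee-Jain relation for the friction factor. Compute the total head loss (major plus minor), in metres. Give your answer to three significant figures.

H_L ≈ 77.4 m

V = 4Q/(πD²) = 2.807 m/s; V²/2g = 0.4017 m
Re = 2.81×10^5, ε/D = 6.95×10^-5 → f = 0.01529 (Swamee-Jain)
Major: h_f = f(L/D)·V²/2g = 0.01529·12119·0.4017 = 74.43 m
Minor: ΣK = 7.48; h_m = ΣK·V²/2g = 3.004 m
Total H_L = 74.43 + 3.004 = 77.44 m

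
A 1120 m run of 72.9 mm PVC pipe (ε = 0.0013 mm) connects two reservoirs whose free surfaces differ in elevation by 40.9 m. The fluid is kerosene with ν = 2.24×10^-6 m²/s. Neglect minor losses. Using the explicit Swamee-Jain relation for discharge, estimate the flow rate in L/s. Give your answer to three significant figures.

Swamee-Jain (Type II): Q = -0.965·√(gD⁵h_f/L)·ln[ε/(3.7D) + √(3.17ν²L/(gD³h_f))]
√(gD⁵h_f/L) = √(9.81·0.0729⁵·40.9/1120) = 8.588×10^-4
ε/(3.7D) = 4.82×10^-6; √(3.17ν²L/(gD³h_f)) = 3.39×10^-4
Q = -0.965·8.588×10^-4·ln(3.434×10^-4) = 0.006611 m³/s
Check: V = 1.58 m/s, Re = 5.15×10^4, f = 0.02069, h_f = 40.7 m ≈ 40.9 m ✓

Q ≈ 6.61 L/s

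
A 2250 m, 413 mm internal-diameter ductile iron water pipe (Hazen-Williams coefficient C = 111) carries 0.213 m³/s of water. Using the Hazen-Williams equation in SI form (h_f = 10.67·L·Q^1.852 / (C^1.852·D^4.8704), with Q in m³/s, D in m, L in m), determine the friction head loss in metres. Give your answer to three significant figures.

h_f = 10.67·2250·0.213^1.852 / (111^1.852·0.413^4.8704) = 16.56 m

h_f ≈ 16.6 m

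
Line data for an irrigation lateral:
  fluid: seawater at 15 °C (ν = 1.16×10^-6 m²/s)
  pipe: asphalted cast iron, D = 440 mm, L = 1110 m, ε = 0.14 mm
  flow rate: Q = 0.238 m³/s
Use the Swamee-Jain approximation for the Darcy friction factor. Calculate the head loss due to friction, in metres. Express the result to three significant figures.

V = 4Q/(πD²) = 4·0.238/(π·0.440²) = 1.565 m/s
Re = VD/ν = 1.565·0.440/1.16×10^-6 = 5.94×10^5 → turbulent
ε/D = 0.14/440 = 3.18×10^-4
Swamee-Jain: f = 0.01634
h_f = f(L/D)V²/(2g) = 0.01634·(1110/0.440)·1.565²/(2·9.81) = 5.147 m

h_f ≈ 5.15 m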